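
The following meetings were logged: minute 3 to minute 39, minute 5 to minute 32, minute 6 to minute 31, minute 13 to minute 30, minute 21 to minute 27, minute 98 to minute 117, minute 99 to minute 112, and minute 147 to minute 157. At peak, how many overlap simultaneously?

5

Sweep endpoints in order; track running count of active intervals.
Peak of 5 reached at minute 21.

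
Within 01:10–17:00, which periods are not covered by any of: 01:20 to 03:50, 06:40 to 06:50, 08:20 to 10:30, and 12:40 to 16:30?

01:10–01:20, 03:50–06:40, 06:50–08:20, 10:30–12:40, 16:30–17:00

The merged coverage is 01:20–03:50, 06:40–06:50, 08:20–10:30, 12:40–16:30.
Gaps within 01:10–17:00: 01:10–01:20, 03:50–06:40, 06:50–08:20, 10:30–12:40, 16:30–17:00.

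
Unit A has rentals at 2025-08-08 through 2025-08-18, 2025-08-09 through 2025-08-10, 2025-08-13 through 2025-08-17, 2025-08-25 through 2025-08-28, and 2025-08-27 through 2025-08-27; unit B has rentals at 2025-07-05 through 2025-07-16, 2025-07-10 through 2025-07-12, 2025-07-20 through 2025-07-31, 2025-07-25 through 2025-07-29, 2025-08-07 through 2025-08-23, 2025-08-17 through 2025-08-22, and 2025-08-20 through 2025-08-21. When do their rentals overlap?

Merge the first list: 2025-08-08 through 2025-08-18, 2025-08-25 through 2025-08-28.
Merge the second list: 2025-07-05 through 2025-07-16, 2025-07-20 through 2025-07-31, 2025-08-07 through 2025-08-23.
2025-08-08 through 2025-08-18 meets the second set on 2025-08-08 through 2025-08-18.
2025-08-25 through 2025-08-28: no overlap with the second set.

2025-08-08 through 2025-08-18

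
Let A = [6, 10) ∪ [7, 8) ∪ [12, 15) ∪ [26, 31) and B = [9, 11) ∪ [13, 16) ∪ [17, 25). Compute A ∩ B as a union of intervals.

Merge the first list: [6, 10), [12, 15), [26, 31).
[6, 10) overlaps B on [9, 10).
[12, 15) overlaps B on [13, 15).
[26, 31) falls entirely outside B.

[9, 10) ∪ [13, 15)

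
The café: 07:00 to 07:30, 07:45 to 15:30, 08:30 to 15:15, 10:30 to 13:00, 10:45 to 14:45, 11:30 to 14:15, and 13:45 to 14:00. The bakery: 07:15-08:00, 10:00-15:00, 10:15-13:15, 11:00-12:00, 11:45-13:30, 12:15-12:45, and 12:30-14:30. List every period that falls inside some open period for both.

07:15-07:30, 07:45-08:00, 10:00-15:00

A, merged: 07:00-07:30, 07:45-15:30.
B, merged: 07:15-08:00, 10:00-15:00.
07:00-07:30 meets the second set on 07:15-07:30.
07:45-15:30 meets the second set on 07:45-08:00, 10:00-15:00.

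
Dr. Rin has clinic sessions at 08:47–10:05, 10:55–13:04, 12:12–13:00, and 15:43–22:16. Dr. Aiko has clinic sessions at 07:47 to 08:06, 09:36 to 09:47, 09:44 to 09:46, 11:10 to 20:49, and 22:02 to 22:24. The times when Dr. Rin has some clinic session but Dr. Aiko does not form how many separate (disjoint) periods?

4

A, merged: 08:47–10:05, 10:55–13:04, 15:43–22:16.
B, merged: 07:47–08:06, 09:36–09:47, 11:10–20:49, 22:02–22:24.
A \ B = 08:47–09:36, 09:47–10:05, 10:55–11:10, 20:49–22:02.
That is 4 disjoint pieces.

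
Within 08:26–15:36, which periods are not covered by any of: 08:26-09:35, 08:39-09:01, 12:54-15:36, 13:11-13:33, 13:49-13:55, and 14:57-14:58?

09:35-12:54

Covered (merged): 08:26-09:35, 12:54-15:36.
Uncovered inside 08:26-15:36: 09:35-12:54.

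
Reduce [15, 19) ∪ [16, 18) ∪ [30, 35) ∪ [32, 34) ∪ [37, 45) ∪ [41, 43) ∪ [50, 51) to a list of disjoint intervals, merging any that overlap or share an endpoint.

[15, 19) ∪ [30, 35) ∪ [37, 45) ∪ [50, 51)

[16, 18) overlaps/touches [15, 19) → extend to [15, 19).
[30, 35) is disjoint → start new block.
[32, 34) overlaps/touches [30, 35) → extend to [30, 35).
[37, 45) is disjoint → start new block.
[41, 43) overlaps/touches [37, 45) → extend to [37, 45).
[50, 51) is disjoint → start new block.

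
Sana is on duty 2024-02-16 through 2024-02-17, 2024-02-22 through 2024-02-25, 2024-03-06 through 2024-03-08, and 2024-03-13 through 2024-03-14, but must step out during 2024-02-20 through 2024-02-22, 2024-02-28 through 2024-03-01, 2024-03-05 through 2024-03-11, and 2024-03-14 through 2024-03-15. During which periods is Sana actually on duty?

2024-02-16 through 2024-02-17: no B overlap → unchanged.
2024-02-22 through 2024-02-25 minus B → 2024-02-23 through 2024-02-25.
2024-03-06 through 2024-03-08: fully covered by B → removed.
2024-03-13 through 2024-03-14 minus B → 2024-03-13 through 2024-03-13.

2024-02-16 through 2024-02-17, 2024-02-23 through 2024-02-25, 2024-03-13 through 2024-03-13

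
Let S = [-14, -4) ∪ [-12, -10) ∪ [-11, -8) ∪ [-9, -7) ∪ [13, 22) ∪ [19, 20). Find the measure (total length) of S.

Merged: [-14, -4), [13, 22).
Lengths: 10 + 9 = 19.

19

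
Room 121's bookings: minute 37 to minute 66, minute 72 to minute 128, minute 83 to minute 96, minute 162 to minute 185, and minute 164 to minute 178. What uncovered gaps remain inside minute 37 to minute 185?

The merged coverage is minute 37 to minute 66, minute 72 to minute 128, minute 162 to minute 185.
Uncovered inside minute 37 to minute 185: minute 66 to minute 72, minute 128 to minute 162.

minute 66 to minute 72, minute 128 to minute 162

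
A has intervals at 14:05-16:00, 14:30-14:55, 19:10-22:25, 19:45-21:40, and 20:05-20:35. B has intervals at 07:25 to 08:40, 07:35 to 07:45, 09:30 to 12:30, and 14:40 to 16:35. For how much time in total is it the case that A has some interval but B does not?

Merge the first list: 14:05–16:00, 19:10–22:25.
Merge the second list: 07:25–08:40, 09:30–12:30, 14:40–16:35.
A \ B = 14:05–14:40, 19:10–22:25.
Total: 35 min + 3 h 15 min = 3 h 50 min.

3 h 50 min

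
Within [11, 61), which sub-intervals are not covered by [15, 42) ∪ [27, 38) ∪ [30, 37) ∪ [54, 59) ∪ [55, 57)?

[11, 15) ∪ [42, 54) ∪ [59, 61)

The merged coverage is [15, 42), [54, 59).
Gaps within [11, 61): [11, 15), [42, 54), [59, 61).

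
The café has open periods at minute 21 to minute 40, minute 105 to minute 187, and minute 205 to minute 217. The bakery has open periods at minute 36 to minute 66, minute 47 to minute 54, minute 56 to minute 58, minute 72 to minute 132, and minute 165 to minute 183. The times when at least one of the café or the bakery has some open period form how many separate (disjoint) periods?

3

Second set merges to minute 36 to minute 66, minute 72 to minute 132, minute 165 to minute 183.
A ∪ B = minute 21 to minute 66, minute 72 to minute 187, minute 205 to minute 217.
That is 3 disjoint pieces.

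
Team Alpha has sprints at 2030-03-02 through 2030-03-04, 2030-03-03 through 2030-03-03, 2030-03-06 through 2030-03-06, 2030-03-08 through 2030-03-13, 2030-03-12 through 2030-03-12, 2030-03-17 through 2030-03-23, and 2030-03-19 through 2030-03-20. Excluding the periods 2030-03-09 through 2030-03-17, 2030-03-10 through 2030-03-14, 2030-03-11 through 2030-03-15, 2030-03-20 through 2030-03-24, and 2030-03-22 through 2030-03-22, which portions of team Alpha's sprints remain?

2030-03-02 through 2030-03-04, 2030-03-06 through 2030-03-06, 2030-03-08 through 2030-03-08, 2030-03-18 through 2030-03-19

A, merged: 2030-03-02 through 2030-03-04, 2030-03-06 through 2030-03-06, 2030-03-08 through 2030-03-13, 2030-03-17 through 2030-03-23.
B, merged: 2030-03-09 through 2030-03-17, 2030-03-20 through 2030-03-24.
2030-03-02 through 2030-03-04 is untouched.
2030-03-06 through 2030-03-06 is untouched.
2030-03-08 through 2030-03-13 with B removed leaves 2030-03-08 through 2030-03-08.
2030-03-17 through 2030-03-23 with B removed leaves 2030-03-18 through 2030-03-19.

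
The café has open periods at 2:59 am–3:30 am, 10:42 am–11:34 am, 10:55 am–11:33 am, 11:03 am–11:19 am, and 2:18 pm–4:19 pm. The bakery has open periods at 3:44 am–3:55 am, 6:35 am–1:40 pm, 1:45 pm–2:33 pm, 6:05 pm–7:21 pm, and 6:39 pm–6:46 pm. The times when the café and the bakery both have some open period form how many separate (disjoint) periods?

2

Merge the first list: 2:59 am-3:30 am, 10:42 am-11:34 am, 2:18 pm-4:19 pm.
Merge the second list: 3:44 am-3:55 am, 6:35 am-1:40 pm, 1:45 pm-2:33 pm, 6:05 pm-7:21 pm.
A ∩ B = 10:42 am-11:34 am, 2:18 pm-2:33 pm.
That is 2 disjoint pieces.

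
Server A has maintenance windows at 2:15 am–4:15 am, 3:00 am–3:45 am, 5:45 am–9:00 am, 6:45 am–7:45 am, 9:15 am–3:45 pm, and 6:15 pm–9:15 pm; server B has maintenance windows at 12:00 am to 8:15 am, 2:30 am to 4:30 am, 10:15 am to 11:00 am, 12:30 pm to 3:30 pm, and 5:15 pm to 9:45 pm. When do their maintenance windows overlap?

Merge the first list: 2:15 am–4:15 am, 5:45 am–9:00 am, 9:15 am–3:45 pm, 6:15 pm–9:15 pm.
Merge the second list: 12:00 am–8:15 am, 10:15 am–11:00 am, 12:30 pm–3:30 pm, 5:15 pm–9:45 pm.
2:15 am–4:15 am ∩ B → 2:15 am–4:15 am.
5:45 am–9:00 am ∩ B → 5:45 am–8:15 am.
9:15 am–3:45 pm ∩ B → 10:15 am–11:00 am, 12:30 pm–3:30 pm.
6:15 pm–9:15 pm ∩ B → 6:15 pm–9:15 pm.

2:15 am–4:15 am, 5:45 am–8:15 am, 10:15 am–11:00 am, 12:30 pm–3:30 pm, 6:15 pm–9:15 pm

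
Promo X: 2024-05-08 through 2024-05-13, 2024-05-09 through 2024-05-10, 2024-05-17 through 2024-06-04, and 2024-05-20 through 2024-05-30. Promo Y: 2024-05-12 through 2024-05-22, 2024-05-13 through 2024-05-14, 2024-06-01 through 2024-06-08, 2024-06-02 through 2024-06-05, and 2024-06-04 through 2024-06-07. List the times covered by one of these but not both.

2024-05-08 through 2024-05-11, 2024-05-14 through 2024-05-16, 2024-05-23 through 2024-05-31, 2024-06-05 through 2024-06-08

First set merges to 2024-05-08 through 2024-05-13, 2024-05-17 through 2024-06-04.
Second set merges to 2024-05-12 through 2024-05-22, 2024-06-01 through 2024-06-08.
A but not B: 2024-05-08 through 2024-05-11, 2024-05-23 through 2024-05-31.
B but not A: 2024-05-14 through 2024-05-16, 2024-06-05 through 2024-06-08.
Combining gives A △ B.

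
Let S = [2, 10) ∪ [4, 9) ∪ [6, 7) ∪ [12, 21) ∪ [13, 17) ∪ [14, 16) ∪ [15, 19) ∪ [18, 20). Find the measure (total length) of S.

17

Merged: [2, 10), [12, 21).
Lengths: 8 + 9 = 17.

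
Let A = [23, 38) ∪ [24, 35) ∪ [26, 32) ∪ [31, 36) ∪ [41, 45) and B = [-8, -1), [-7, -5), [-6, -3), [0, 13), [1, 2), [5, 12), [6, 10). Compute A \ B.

[23, 38) ∪ [41, 45)

A, merged: [23, 38), [41, 45).
B, merged: [-8, -1), [0, 13).
[23, 38) is untouched.
[41, 45) is untouched.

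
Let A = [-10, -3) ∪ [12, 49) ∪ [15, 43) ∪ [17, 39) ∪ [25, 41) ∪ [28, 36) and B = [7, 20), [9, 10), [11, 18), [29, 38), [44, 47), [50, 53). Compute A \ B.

[-10, -3) ∪ [20, 29) ∪ [38, 44) ∪ [47, 49)

Merge the first list: [-10, -3), [12, 49).
Merge the second list: [7, 20), [29, 38), [44, 47), [50, 53).
[-10, -3) is untouched.
[12, 49) with B removed leaves [20, 29), [38, 44), [47, 49).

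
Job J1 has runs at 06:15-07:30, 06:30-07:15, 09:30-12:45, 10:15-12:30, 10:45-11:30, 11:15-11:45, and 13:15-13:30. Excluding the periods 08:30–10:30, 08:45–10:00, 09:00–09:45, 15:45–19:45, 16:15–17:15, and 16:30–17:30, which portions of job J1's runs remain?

06:15–07:30, 10:30–12:45, 13:15–13:30

First set merges to 06:15–07:30, 09:30–12:45, 13:15–13:30.
Second set merges to 08:30–10:30, 15:45–19:45.
06:15–07:30: no B overlap → unchanged.
09:30–12:45 minus B → 10:30–12:45.
13:15–13:30: no B overlap → unchanged.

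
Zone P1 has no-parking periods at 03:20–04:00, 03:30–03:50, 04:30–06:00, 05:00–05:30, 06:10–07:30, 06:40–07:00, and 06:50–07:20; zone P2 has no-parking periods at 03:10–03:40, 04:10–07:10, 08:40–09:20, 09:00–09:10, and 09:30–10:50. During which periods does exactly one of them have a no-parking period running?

03:10-03:20, 03:40-04:00, 04:10-04:30, 06:00-06:10, 07:10-07:30, 08:40-09:20, 09:30-10:50

Merge the first list: 03:20-04:00, 04:30-06:00, 06:10-07:30.
Merge the second list: 03:10-03:40, 04:10-07:10, 08:40-09:20, 09:30-10:50.
A but not B: 03:40-04:00, 07:10-07:30.
B but not A: 03:10-03:20, 04:10-04:30, 06:00-06:10, 08:40-09:20, 09:30-10:50.
Combining gives A △ B.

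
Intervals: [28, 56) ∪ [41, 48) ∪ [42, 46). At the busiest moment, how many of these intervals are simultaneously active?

At 42, 3 of the intervals are simultaneously active.
No point has more.

3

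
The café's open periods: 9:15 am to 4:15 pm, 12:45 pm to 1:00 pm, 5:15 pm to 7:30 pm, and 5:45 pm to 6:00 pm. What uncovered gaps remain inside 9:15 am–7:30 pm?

After merging, the occupied span is 9:15 am–4:15 pm, 5:15 pm–7:30 pm.
Gaps within 9:15 am–7:30 pm: 4:15 pm–5:15 pm.

4:15 pm–5:15 pm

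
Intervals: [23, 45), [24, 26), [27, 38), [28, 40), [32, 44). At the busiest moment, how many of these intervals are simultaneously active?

4

At 32, 4 of the intervals are simultaneously active.
No point has more.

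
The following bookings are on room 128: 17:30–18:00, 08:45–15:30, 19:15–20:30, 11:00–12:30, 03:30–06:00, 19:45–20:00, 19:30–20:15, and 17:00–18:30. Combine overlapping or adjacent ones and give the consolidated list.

Sort by start: 03:30-06:00, 08:45-15:30, 11:00-12:30, 17:00-18:30, 17:30-18:00, 19:15-20:30, 19:30-20:15, 19:45-20:00.
08:45-15:30 is disjoint → start new block.
11:00-12:30 overlaps/touches 08:45-15:30 → extend to 08:45-15:30.
17:00-18:30 is disjoint → start new block.
17:30-18:00 overlaps/touches 17:00-18:30 → extend to 17:00-18:30.
19:15-20:30 is disjoint → start new block.
19:30-20:15 overlaps/touches 19:15-20:30 → extend to 19:15-20:30.
19:45-20:00 overlaps/touches 19:15-20:30 → extend to 19:15-20:30.

03:30-06:00, 08:45-15:30, 17:00-18:30, 19:15-20:30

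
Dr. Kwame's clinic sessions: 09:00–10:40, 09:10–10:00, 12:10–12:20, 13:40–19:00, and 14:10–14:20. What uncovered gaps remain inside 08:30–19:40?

Covered (merged): 09:00-10:40, 12:10-12:20, 13:40-19:00.
Gaps within 08:30-19:40: 08:30-09:00, 10:40-12:10, 12:20-13:40, 19:00-19:40.

08:30-09:00, 10:40-12:10, 12:20-13:40, 19:00-19:40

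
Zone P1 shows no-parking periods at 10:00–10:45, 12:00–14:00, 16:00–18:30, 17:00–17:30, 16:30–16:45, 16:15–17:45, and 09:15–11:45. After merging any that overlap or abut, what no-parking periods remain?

Sort by start: 09:15-11:45, 10:00-10:45, 12:00-14:00, 16:00-18:30, 16:15-17:45, 16:30-16:45, 17:00-17:30.
10:00-10:45 overlaps/touches 09:15-11:45 → extend to 09:15-11:45.
12:00-14:00 is disjoint → start new block.
16:00-18:30 is disjoint → start new block.
16:15-17:45 overlaps/touches 16:00-18:30 → extend to 16:00-18:30.
16:30-16:45 overlaps/touches 16:00-18:30 → extend to 16:00-18:30.
17:00-17:30 overlaps/touches 16:00-18:30 → extend to 16:00-18:30.

09:15-11:45, 12:00-14:00, 16:00-18:30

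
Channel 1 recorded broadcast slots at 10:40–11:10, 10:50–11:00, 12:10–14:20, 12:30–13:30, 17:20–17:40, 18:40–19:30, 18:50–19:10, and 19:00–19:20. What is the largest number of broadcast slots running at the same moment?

3

Sweep endpoints in order; track running count of active intervals.
Peak of 3 reached at 19:00.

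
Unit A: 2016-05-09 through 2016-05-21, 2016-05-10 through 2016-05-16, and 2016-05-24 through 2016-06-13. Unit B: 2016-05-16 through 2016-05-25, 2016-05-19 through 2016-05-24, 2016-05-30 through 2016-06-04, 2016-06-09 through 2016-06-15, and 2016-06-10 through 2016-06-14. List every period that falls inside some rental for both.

First set merges to 2016-05-09 through 2016-05-21, 2016-05-24 through 2016-06-13.
Second set merges to 2016-05-16 through 2016-05-25, 2016-05-30 through 2016-06-04, 2016-06-09 through 2016-06-15.
2016-05-09 through 2016-05-21 ∩ B → 2016-05-16 through 2016-05-21.
2016-05-24 through 2016-06-13 ∩ B → 2016-05-24 through 2016-05-25, 2016-05-30 through 2016-06-04, 2016-06-09 through 2016-06-13.

2016-05-16 through 2016-05-21, 2016-05-24 through 2016-05-25, 2016-05-30 through 2016-06-04, 2016-06-09 through 2016-06-13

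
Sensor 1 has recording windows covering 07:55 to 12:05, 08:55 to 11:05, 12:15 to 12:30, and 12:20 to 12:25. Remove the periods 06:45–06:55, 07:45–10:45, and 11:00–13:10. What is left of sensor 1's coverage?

10:45-11:00

A, merged: 07:55-12:05, 12:15-12:30.
07:55-12:05 \ B = 10:45-11:00.
12:15-12:30: entirely removed.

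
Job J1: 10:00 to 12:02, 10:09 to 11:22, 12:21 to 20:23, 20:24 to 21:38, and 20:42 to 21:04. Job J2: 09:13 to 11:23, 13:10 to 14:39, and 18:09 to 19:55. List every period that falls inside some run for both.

10:00–11:23, 13:10–14:39, 18:09–19:55

First set merges to 10:00–12:02, 12:21–20:23, 20:24–21:38.
10:00–12:02 overlaps B on 10:00–11:23.
12:21–20:23 overlaps B on 13:10–14:39, 18:09–19:55.
20:24–21:38 falls entirely outside B.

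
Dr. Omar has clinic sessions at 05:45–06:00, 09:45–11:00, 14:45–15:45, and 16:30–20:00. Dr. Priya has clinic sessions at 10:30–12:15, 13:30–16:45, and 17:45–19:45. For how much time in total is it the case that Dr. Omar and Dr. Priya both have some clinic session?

3 h 45 min

A ∩ B = 10:30–11:00, 14:45–15:45, 16:30–16:45, 17:45–19:45.
Total: 30 min + 1 h + 15 min + 2 h = 3 h 45 min.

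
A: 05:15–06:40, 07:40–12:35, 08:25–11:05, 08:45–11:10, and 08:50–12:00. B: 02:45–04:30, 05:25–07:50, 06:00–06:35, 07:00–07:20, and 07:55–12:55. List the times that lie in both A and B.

05:25–06:40, 07:40–07:50, 07:55–12:35

First set merges to 05:15–06:40, 07:40–12:35.
Second set merges to 02:45–04:30, 05:25–07:50, 07:55–12:55.
05:15–06:40 meets the second set on 05:25–06:40.
07:40–12:35 meets the second set on 07:40–07:50, 07:55–12:35.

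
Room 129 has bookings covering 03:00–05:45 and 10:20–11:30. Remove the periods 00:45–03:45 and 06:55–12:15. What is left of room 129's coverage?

03:00–05:45 \ B = 03:45–05:45.
10:20–11:30: entirely removed.

03:45–05:45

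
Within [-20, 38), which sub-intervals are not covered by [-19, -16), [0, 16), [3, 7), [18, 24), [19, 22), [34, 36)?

[-20, -19) ∪ [-16, 0) ∪ [16, 18) ∪ [24, 34) ∪ [36, 38)

The merged coverage is [-19, -16), [0, 16), [18, 24), [34, 36).
Gaps within [-20, 38): [-20, -19), [-16, 0), [16, 18), [24, 34), [36, 38).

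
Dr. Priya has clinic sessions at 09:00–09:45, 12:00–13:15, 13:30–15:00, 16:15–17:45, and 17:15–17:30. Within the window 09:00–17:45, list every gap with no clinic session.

09:45–12:00, 13:15–13:30, 15:00–16:15

Covered (merged): 09:00–09:45, 12:00–13:15, 13:30–15:00, 16:15–17:45.
Complement within 09:00–17:45: 09:45–12:00, 13:15–13:30, 15:00–16:15.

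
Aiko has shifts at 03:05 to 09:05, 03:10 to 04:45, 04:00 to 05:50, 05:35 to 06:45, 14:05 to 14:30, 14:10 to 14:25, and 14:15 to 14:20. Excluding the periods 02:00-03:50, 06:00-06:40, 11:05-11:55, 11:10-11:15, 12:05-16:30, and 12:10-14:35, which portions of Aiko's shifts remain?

03:50-06:00, 06:40-09:05

Merge the first list: 03:05-09:05, 14:05-14:30.
Merge the second list: 02:00-03:50, 06:00-06:40, 11:05-11:55, 12:05-16:30.
03:05-09:05 with B removed leaves 03:50-06:00, 06:40-09:05.
14:05-14:30 lies entirely inside B → drops out.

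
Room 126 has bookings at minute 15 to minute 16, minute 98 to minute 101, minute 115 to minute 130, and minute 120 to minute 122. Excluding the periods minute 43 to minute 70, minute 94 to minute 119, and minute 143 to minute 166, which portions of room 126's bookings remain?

minute 15 to minute 16, minute 119 to minute 130

First set merges to minute 15 to minute 16, minute 98 to minute 101, minute 115 to minute 130.
minute 15 to minute 16: no B overlap → unchanged.
minute 98 to minute 101: fully covered by B → removed.
minute 115 to minute 130 minus B → minute 119 to minute 130.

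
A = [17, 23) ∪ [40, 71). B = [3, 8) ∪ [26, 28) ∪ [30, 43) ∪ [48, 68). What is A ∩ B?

[17, 23) meets no B interval.
[40, 71) ∩ B → [40, 43), [48, 68).

[40, 43) ∪ [48, 68)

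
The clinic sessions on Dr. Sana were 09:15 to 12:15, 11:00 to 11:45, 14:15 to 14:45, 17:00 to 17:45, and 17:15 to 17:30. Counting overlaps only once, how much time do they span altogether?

Merged: 09:15–12:15, 14:15–14:45, 17:00–17:45.
Lengths: 3 h + 30 min + 45 min = 4 h 15 min.

4 h 15 min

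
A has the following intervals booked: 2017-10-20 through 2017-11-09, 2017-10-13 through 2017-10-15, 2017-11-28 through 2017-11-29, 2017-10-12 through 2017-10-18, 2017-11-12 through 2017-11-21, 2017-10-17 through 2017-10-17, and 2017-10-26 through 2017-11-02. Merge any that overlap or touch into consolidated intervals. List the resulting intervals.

Sort by start: 2017-10-12 through 2017-10-18, 2017-10-13 through 2017-10-15, 2017-10-17 through 2017-10-17, 2017-10-20 through 2017-11-09, 2017-10-26 through 2017-11-02, 2017-11-12 through 2017-11-21, 2017-11-28 through 2017-11-29.
2017-10-13 through 2017-10-15 overlaps/touches 2017-10-12 through 2017-10-18 → extend to 2017-10-12 through 2017-10-18.
2017-10-17 through 2017-10-17 overlaps/touches 2017-10-12 through 2017-10-18 → extend to 2017-10-12 through 2017-10-18.
2017-10-20 through 2017-11-09 is disjoint → start new block.
2017-10-26 through 2017-11-02 overlaps/touches 2017-10-20 through 2017-11-09 → extend to 2017-10-20 through 2017-11-09.
2017-11-12 through 2017-11-21 is disjoint → start new block.
2017-11-28 through 2017-11-29 is disjoint → start new block.

2017-10-12 through 2017-10-18, 2017-10-20 through 2017-11-09, 2017-11-12 through 2017-11-21, 2017-11-28 through 2017-11-29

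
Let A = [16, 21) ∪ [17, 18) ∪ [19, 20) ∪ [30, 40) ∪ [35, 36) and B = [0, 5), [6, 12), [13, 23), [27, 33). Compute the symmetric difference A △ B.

[0, 5) ∪ [6, 12) ∪ [13, 16) ∪ [21, 23) ∪ [27, 30) ∪ [33, 40)

Merge the first list: [16, 21), [30, 40).
A \ B = [33, 40).
B \ A = [0, 5), [6, 12), [13, 16), [21, 23), [27, 30).
Union of the two gives the symmetric difference.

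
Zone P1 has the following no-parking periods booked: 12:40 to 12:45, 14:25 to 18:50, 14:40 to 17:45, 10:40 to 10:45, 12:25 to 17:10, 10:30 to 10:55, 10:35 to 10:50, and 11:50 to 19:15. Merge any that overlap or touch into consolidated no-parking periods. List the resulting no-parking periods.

10:30–10:55, 11:50–19:15

Sort by start: 10:30–10:55, 10:35–10:50, 10:40–10:45, 11:50–19:15, 12:25–17:10, 12:40–12:45, 14:25–18:50, 14:40–17:45.
10:35–10:50 overlaps/touches 10:30–10:55 → extend to 10:30–10:55.
10:40–10:45 overlaps/touches 10:30–10:55 → extend to 10:30–10:55.
11:50–19:15 is disjoint → start new block.
12:25–17:10 overlaps/touches 11:50–19:15 → extend to 11:50–19:15.
12:40–12:45 overlaps/touches 11:50–19:15 → extend to 11:50–19:15.
14:25–18:50 overlaps/touches 11:50–19:15 → extend to 11:50–19:15.
14:40–17:45 overlaps/touches 11:50–19:15 → extend to 11:50–19:15.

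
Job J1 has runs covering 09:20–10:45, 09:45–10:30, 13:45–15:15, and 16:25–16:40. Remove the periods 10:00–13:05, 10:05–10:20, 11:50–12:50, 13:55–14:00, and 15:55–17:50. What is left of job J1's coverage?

First set merges to 09:20-10:45, 13:45-15:15, 16:25-16:40.
Second set merges to 10:00-13:05, 13:55-14:00, 15:55-17:50.
09:20-10:45 minus B → 09:20-10:00.
13:45-15:15 minus B → 13:45-13:55, 14:00-15:15.
16:25-16:40: fully covered by B → removed.

09:20-10:00, 13:45-13:55, 14:00-15:15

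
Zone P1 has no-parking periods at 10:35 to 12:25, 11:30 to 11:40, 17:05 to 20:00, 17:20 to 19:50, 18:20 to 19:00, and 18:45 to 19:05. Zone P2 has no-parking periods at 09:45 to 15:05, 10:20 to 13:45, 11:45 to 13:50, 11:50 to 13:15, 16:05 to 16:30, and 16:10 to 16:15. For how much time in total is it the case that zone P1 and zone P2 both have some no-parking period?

1 h 50 min

A, merged: 10:35–12:25, 17:05–20:00.
B, merged: 09:45–15:05, 16:05–16:30.
A ∩ B = 10:35–12:25.
Total: 1 h 50 min.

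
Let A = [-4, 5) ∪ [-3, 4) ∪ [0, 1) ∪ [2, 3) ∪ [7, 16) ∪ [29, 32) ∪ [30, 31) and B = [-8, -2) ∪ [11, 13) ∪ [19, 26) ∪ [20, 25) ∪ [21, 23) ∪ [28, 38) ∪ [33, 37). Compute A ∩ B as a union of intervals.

Merge the first list: [-4, 5), [7, 16), [29, 32).
Merge the second list: [-8, -2), [11, 13), [19, 26), [28, 38).
[-4, 5) ∩ B → [-4, -2).
[7, 16) ∩ B → [11, 13).
[29, 32) ∩ B → [29, 32).

[-4, -2) ∪ [11, 13) ∪ [29, 32)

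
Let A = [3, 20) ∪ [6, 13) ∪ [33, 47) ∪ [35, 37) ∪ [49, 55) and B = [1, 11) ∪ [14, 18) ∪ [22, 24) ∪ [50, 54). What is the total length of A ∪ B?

41

A, merged: [3, 20), [33, 47), [49, 55).
A ∪ B = [1, 20), [22, 24), [33, 47), [49, 55).
Total: 19 + 2 + 14 + 6 = 41.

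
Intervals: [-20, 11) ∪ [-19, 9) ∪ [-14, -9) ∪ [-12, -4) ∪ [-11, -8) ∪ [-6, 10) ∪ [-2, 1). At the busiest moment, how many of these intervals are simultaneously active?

Sweep endpoints in order; track running count of active intervals.
Peak of 5 reached at -11.

5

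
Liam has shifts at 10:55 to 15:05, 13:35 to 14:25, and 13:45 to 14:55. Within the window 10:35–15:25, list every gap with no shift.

10:35–10:55, 15:05–15:25

After merging, the occupied span is 10:55–15:05.
Gaps within 10:35–15:25: 10:35–10:55, 15:05–15:25.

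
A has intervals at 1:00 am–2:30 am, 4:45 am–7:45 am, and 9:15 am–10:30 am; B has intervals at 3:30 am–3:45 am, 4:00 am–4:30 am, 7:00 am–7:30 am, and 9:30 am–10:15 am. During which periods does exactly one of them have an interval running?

1:00 am-2:30 am, 3:30 am-3:45 am, 4:00 am-4:30 am, 4:45 am-7:00 am, 7:30 am-7:45 am, 9:15 am-9:30 am, 10:15 am-10:30 am

A but not B: 1:00 am-2:30 am, 4:45 am-7:00 am, 7:30 am-7:45 am, 9:15 am-9:30 am, 10:15 am-10:30 am.
B but not A: 3:30 am-3:45 am, 4:00 am-4:30 am.
Combining gives A △ B.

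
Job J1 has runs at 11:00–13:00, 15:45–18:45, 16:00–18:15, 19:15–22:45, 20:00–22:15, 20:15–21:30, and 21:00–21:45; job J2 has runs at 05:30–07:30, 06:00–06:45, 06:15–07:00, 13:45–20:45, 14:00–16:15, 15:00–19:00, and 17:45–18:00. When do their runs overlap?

First set merges to 11:00-13:00, 15:45-18:45, 19:15-22:45.
Second set merges to 05:30-07:30, 13:45-20:45.
11:00-13:00 meets no B interval.
15:45-18:45 ∩ B → 15:45-18:45.
19:15-22:45 ∩ B → 19:15-20:45.

15:45-18:45, 19:15-20:45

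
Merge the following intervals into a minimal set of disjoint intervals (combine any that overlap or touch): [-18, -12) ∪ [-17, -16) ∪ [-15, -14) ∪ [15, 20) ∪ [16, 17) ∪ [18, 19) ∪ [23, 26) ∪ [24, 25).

[-17, -16) overlaps/touches [-18, -12) → extend to [-18, -12).
[-15, -14) overlaps/touches [-18, -12) → extend to [-18, -12).
[15, 20) is disjoint → start new block.
[16, 17) overlaps/touches [15, 20) → extend to [15, 20).
[18, 19) overlaps/touches [15, 20) → extend to [15, 20).
[23, 26) is disjoint → start new block.
[24, 25) overlaps/touches [23, 26) → extend to [23, 26).

[-18, -12) ∪ [15, 20) ∪ [23, 26)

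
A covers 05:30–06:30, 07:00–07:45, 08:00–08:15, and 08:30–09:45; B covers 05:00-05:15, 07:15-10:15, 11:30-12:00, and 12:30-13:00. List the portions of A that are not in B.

05:30-06:30, 07:00-07:15

05:30-06:30 is untouched.
07:00-07:45 with B removed leaves 07:00-07:15.
08:00-08:15 lies entirely inside B → drops out.
08:30-09:45 lies entirely inside B → drops out.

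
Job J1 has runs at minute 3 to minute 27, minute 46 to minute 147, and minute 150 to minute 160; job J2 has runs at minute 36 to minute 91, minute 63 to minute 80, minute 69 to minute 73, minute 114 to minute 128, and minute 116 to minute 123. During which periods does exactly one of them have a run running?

Merge the second list: minute 36 to minute 91, minute 114 to minute 128.
Only in the first: minute 3 to minute 27, minute 91 to minute 114, minute 128 to minute 147, minute 150 to minute 160.
Only in the second: minute 36 to minute 46.
Together these are the periods covered by exactly one.

minute 3 to minute 27, minute 36 to minute 46, minute 91 to minute 114, minute 128 to minute 147, minute 150 to minute 160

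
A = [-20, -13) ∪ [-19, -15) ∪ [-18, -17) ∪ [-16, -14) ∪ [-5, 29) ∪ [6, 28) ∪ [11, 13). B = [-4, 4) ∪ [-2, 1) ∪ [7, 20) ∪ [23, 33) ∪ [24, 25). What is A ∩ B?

A, merged: [-20, -13), [-5, 29).
B, merged: [-4, 4), [7, 20), [23, 33).
[-20, -13): no overlap with the second set.
[-5, 29) meets the second set on [-4, 4), [7, 20), [23, 29).

[-4, 4) ∪ [7, 20) ∪ [23, 29)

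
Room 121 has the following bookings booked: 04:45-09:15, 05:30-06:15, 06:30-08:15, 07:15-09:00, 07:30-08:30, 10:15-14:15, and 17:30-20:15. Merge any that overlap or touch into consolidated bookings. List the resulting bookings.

04:45-09:15, 10:15-14:15, 17:30-20:15

05:30-06:15 overlaps/touches 04:45-09:15 → extend to 04:45-09:15.
06:30-08:15 overlaps/touches 04:45-09:15 → extend to 04:45-09:15.
07:15-09:00 overlaps/touches 04:45-09:15 → extend to 04:45-09:15.
07:30-08:30 overlaps/touches 04:45-09:15 → extend to 04:45-09:15.
10:15-14:15 is disjoint → start new block.
17:30-20:15 is disjoint → start new block.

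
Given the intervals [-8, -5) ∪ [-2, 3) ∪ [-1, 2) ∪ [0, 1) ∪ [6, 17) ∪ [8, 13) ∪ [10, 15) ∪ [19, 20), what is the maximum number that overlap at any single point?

Walk the sorted start/end points keeping a running depth.
The depth first hits 3 at 0.

3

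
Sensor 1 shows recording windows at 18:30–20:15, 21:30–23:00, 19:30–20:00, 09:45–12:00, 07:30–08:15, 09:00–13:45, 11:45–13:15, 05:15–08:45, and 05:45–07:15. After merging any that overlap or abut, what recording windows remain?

Sort by start: 05:15–08:45, 05:45–07:15, 07:30–08:15, 09:00–13:45, 09:45–12:00, 11:45–13:15, 18:30–20:15, 19:30–20:00, 21:30–23:00.
05:45–07:15 overlaps/touches 05:15–08:45 → extend to 05:15–08:45.
07:30–08:15 overlaps/touches 05:15–08:45 → extend to 05:15–08:45.
09:00–13:45 is disjoint → start new block.
09:45–12:00 overlaps/touches 09:00–13:45 → extend to 09:00–13:45.
11:45–13:15 overlaps/touches 09:00–13:45 → extend to 09:00–13:45.
18:30–20:15 is disjoint → start new block.
19:30–20:00 overlaps/touches 18:30–20:15 → extend to 18:30–20:15.
21:30–23:00 is disjoint → start new block.

05:15–08:45, 09:00–13:45, 18:30–20:15, 21:30–23:00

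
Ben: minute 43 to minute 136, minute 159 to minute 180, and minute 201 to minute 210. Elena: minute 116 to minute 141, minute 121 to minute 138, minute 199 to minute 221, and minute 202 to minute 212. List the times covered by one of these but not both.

minute 43 to minute 116, minute 136 to minute 141, minute 159 to minute 180, minute 199 to minute 201, minute 210 to minute 221

Second set merges to minute 116 to minute 141, minute 199 to minute 221.
A but not B: minute 43 to minute 116, minute 159 to minute 180.
B but not A: minute 136 to minute 141, minute 199 to minute 201, minute 210 to minute 221.
Combining gives A △ B.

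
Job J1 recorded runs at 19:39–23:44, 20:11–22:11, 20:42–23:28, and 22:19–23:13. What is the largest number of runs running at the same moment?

3

At 20:42, 3 of the intervals are simultaneously active.
No point has more.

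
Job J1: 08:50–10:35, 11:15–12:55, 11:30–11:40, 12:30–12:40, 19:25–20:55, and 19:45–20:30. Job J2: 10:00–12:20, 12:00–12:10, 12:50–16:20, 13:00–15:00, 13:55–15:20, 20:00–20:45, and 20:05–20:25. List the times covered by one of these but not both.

First set merges to 08:50-10:35, 11:15-12:55, 19:25-20:55.
Second set merges to 10:00-12:20, 12:50-16:20, 20:00-20:45.
A but not B: 08:50-10:00, 12:20-12:50, 19:25-20:00, 20:45-20:55.
B but not A: 10:35-11:15, 12:55-16:20.
Combining gives A △ B.

08:50-10:00, 10:35-11:15, 12:20-12:50, 12:55-16:20, 19:25-20:00, 20:45-20:55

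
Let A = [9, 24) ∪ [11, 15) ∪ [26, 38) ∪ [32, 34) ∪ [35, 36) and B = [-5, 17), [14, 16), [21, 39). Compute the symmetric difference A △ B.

First set merges to [9, 24), [26, 38).
Second set merges to [-5, 17), [21, 39).
Only in the first: [17, 21).
Only in the second: [-5, 9), [24, 26), [38, 39).
Together these are the periods covered by exactly one.

[-5, 9) ∪ [17, 21) ∪ [24, 26) ∪ [38, 39)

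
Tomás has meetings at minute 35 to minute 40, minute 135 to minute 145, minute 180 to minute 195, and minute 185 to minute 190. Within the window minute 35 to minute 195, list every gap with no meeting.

After merging, the occupied span is minute 35 to minute 40, minute 135 to minute 145, minute 180 to minute 195.
Complement within minute 35 to minute 195: minute 40 to minute 135, minute 145 to minute 180.

minute 40 to minute 135, minute 145 to minute 180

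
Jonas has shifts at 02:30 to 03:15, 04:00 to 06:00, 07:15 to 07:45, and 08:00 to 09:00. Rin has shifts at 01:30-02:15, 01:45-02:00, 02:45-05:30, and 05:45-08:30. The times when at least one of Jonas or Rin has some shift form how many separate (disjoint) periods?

2

Merge the second list: 01:30–02:15, 02:45–05:30, 05:45–08:30.
A ∪ B = 01:30–02:15, 02:30–09:00.
That is 2 disjoint pieces.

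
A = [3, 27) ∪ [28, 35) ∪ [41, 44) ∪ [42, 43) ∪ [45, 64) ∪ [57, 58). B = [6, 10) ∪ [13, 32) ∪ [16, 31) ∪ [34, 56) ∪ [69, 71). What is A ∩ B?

A, merged: [3, 27), [28, 35), [41, 44), [45, 64).
B, merged: [6, 10), [13, 32), [34, 56), [69, 71).
[3, 27) overlaps B on [6, 10), [13, 27).
[28, 35) overlaps B on [28, 32), [34, 35).
[41, 44) overlaps B on [41, 44).
[45, 64) overlaps B on [45, 56).

[6, 10) ∪ [13, 27) ∪ [28, 32) ∪ [34, 35) ∪ [41, 44) ∪ [45, 56)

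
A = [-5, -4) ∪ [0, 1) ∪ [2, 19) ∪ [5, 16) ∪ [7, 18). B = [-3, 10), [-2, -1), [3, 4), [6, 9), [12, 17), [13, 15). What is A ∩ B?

[0, 1) ∪ [2, 10) ∪ [12, 17)

Merge the first list: [-5, -4), [0, 1), [2, 19).
Merge the second list: [-3, 10), [12, 17).
[-5, -4) meets no B interval.
[0, 1) ∩ B → [0, 1).
[2, 19) ∩ B → [2, 10), [12, 17).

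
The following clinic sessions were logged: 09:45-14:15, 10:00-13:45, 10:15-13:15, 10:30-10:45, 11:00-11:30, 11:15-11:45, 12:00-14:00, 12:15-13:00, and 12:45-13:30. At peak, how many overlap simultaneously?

Walk the sorted start/end points keeping a running depth.
The depth first hits 6 at 12:45.

6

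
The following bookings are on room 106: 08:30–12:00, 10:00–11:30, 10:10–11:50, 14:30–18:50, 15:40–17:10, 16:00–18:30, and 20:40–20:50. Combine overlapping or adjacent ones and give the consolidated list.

08:30–12:00, 14:30–18:50, 20:40–20:50

10:00–11:30 overlaps/touches 08:30–12:00 → extend to 08:30–12:00.
10:10–11:50 overlaps/touches 08:30–12:00 → extend to 08:30–12:00.
14:30–18:50 is disjoint → start new block.
15:40–17:10 overlaps/touches 14:30–18:50 → extend to 14:30–18:50.
16:00–18:30 overlaps/touches 14:30–18:50 → extend to 14:30–18:50.
20:40–20:50 is disjoint → start new block.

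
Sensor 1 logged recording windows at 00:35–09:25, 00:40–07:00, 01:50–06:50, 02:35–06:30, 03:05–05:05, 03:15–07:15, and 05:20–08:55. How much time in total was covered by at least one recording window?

8 h 50 min

Merged: 00:35–09:25.
Length: 8 h 50 min.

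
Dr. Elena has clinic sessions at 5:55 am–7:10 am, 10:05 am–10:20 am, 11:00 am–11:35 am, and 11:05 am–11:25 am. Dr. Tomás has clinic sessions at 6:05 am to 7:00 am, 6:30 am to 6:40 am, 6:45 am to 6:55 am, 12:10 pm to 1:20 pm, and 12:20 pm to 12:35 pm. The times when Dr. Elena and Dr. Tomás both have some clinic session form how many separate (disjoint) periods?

1

First set merges to 5:55 am–7:10 am, 10:05 am–10:20 am, 11:00 am–11:35 am.
Second set merges to 6:05 am–7:00 am, 12:10 pm–1:20 pm.
A ∩ B = 6:05 am–7:00 am.
That is 1 disjoint piece.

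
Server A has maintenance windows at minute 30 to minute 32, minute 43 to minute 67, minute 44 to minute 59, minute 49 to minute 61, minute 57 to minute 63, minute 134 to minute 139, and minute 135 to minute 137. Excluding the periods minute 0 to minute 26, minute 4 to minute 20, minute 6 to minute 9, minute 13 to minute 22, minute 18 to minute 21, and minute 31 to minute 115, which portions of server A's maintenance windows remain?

minute 30 to minute 31, minute 134 to minute 139

A, merged: minute 30 to minute 32, minute 43 to minute 67, minute 134 to minute 139.
B, merged: minute 0 to minute 26, minute 31 to minute 115.
minute 30 to minute 32 minus B → minute 30 to minute 31.
minute 43 to minute 67: fully covered by B → removed.
minute 134 to minute 139: no B overlap → unchanged.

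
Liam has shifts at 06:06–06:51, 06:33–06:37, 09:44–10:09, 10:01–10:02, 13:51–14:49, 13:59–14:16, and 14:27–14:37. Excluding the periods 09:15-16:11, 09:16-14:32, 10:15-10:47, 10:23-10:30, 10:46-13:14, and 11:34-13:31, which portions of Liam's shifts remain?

06:06–06:51

First set merges to 06:06–06:51, 09:44–10:09, 13:51–14:49.
Second set merges to 09:15–16:11.
06:06–06:51: nothing removed.
09:44–10:09: entirely removed.
13:51–14:49: entirely removed.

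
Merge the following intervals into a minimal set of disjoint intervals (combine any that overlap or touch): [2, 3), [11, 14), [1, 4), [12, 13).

Sort by start: [1, 4), [2, 3), [11, 14), [12, 13).
[2, 3) overlaps/touches [1, 4) → extend to [1, 4).
[11, 14) is disjoint → start new block.
[12, 13) overlaps/touches [11, 14) → extend to [11, 14).

[1, 4) ∪ [11, 14)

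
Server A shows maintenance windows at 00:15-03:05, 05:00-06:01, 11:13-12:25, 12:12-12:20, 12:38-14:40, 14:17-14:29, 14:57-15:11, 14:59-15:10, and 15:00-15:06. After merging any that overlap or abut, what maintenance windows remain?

05:00–06:01 is disjoint → start new block.
11:13–12:25 is disjoint → start new block.
12:12–12:20 overlaps/touches 11:13–12:25 → extend to 11:13–12:25.
12:38–14:40 is disjoint → start new block.
14:17–14:29 overlaps/touches 12:38–14:40 → extend to 12:38–14:40.
14:57–15:11 is disjoint → start new block.
14:59–15:10 overlaps/touches 14:57–15:11 → extend to 14:57–15:11.
15:00–15:06 overlaps/touches 14:57–15:11 → extend to 14:57–15:11.

00:15–03:05, 05:00–06:01, 11:13–12:25, 12:38–14:40, 14:57–15:11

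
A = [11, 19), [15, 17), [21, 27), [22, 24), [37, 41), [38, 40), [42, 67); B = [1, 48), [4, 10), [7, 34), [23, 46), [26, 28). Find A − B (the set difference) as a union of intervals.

First set merges to [11, 19), [21, 27), [37, 41), [42, 67).
Second set merges to [1, 48).
[11, 19) lies entirely inside B → drops out.
[21, 27) lies entirely inside B → drops out.
[37, 41) lies entirely inside B → drops out.
[42, 67) with B removed leaves [48, 67).

[48, 67)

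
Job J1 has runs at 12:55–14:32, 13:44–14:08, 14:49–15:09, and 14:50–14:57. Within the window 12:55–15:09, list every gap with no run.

14:32–14:49

After merging, the occupied span is 12:55–14:32, 14:49–15:09.
Gaps within 12:55–15:09: 14:32–14:49.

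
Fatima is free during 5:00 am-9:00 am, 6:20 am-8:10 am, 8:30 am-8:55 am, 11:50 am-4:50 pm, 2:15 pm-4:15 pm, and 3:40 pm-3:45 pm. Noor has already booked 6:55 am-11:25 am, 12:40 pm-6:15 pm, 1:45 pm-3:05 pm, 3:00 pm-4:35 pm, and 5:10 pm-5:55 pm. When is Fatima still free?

First set merges to 5:00 am–9:00 am, 11:50 am–4:50 pm.
Second set merges to 6:55 am–11:25 am, 12:40 pm–6:15 pm.
5:00 am–9:00 am \ B = 5:00 am–6:55 am.
11:50 am–4:50 pm \ B = 11:50 am–12:40 pm.

5:00 am–6:55 am, 11:50 am–12:40 pm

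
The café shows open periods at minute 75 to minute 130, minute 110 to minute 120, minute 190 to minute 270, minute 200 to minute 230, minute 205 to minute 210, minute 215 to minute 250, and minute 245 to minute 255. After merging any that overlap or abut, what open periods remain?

minute 75 to minute 130, minute 190 to minute 270

minute 110 to minute 120 overlaps/touches minute 75 to minute 130 → extend to minute 75 to minute 130.
minute 190 to minute 270 is disjoint → start new block.
minute 200 to minute 230 overlaps/touches minute 190 to minute 270 → extend to minute 190 to minute 270.
minute 205 to minute 210 overlaps/touches minute 190 to minute 270 → extend to minute 190 to minute 270.
minute 215 to minute 250 overlaps/touches minute 190 to minute 270 → extend to minute 190 to minute 270.
minute 245 to minute 255 overlaps/touches minute 190 to minute 270 → extend to minute 190 to minute 270.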